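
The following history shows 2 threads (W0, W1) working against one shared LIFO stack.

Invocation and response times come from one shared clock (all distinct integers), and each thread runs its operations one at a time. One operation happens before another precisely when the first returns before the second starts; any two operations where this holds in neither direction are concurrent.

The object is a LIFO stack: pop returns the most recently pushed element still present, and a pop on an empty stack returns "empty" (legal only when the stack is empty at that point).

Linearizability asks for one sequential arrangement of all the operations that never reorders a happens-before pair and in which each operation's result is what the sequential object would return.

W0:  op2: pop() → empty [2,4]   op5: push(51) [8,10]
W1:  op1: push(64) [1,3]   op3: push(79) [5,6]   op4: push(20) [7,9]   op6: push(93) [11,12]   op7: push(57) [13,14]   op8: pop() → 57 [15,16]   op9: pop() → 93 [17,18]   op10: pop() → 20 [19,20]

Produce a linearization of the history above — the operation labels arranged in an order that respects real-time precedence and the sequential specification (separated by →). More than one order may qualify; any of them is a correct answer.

after step 1 (op2 pop() → empty): stack <>
after step 2 (op1 push(64)): stack <64>
after step 3 (op3 push(79)): stack <64,79>
after step 4 (op5 push(51)): stack <64,79,51>
after step 5 (op4 push(20)): stack <64,79,51,20>
after step 6 (op6 push(93)): stack <64,79,51,20,93>
after step 7 (op7 push(57)): stack <64,79,51,20,93,57>
after step 8 (op8 pop() → 57): stack <64,79,51,20,93>
after step 9 (op9 pop() → 93): stack <64,79,51,20>
after step 10 (op10 pop() → 20): stack <64,79,51>

op2 → op1 → op3 → op5 → op4 → op6 → op7 → op8 → op9 → op10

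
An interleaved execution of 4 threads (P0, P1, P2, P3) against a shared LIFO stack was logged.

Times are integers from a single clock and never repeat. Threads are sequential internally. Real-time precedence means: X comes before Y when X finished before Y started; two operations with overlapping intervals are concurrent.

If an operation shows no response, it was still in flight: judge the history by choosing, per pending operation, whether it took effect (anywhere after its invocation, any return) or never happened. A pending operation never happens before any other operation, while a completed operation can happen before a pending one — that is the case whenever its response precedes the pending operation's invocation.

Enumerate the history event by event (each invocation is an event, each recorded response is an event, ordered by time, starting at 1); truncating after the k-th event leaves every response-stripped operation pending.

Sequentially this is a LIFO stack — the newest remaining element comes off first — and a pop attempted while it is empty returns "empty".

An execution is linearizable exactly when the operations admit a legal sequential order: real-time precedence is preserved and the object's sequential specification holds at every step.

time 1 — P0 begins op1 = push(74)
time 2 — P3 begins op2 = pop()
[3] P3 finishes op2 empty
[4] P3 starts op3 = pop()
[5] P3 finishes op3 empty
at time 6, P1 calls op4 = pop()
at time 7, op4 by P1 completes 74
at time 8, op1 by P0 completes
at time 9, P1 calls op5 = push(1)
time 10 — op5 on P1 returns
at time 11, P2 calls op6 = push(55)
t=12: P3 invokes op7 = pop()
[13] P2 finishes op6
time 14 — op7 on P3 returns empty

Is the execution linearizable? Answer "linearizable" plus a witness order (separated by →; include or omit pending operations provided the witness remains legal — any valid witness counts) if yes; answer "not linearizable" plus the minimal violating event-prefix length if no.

through event 13 a valid linearization exists; event 14 (op7 responding at time 14) ends that
real-time-consistent orders of the 7 completed operations: 8 — all fail the LIFO stack replay
take op1, op2, op3, op4, op5, op6, op7: step 2 already fails, because op2 pop() → empty cannot occur there
take op1, op2, op3, op4, op5, op7, op6: step 2 already fails, because op2 pop() → empty cannot occur there

not linearizable — minimal violating prefix: 14 events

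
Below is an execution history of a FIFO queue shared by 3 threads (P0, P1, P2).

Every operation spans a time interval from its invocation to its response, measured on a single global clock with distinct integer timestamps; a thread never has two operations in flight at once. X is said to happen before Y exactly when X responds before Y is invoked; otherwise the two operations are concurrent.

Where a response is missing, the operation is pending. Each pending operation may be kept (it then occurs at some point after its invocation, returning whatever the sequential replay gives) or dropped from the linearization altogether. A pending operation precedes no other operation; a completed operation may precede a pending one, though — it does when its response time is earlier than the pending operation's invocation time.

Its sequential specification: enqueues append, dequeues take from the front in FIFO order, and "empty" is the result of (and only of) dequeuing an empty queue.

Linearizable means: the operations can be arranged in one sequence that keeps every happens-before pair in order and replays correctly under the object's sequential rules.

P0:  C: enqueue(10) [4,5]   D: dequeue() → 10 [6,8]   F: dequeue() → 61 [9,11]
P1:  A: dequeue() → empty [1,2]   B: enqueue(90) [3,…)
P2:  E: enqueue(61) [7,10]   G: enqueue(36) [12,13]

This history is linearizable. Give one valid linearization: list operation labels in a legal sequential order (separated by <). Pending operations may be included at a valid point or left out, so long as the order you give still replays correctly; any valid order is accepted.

A < C < D < E < B < F < G

1. A dequeue() → empty, leaving queue <>
2. C enqueue(10), leaving queue <10>
3. D dequeue() → 10, leaving queue <>
4. E enqueue(61), leaving queue <61>
5. B enqueue(90) (pending, included), leaving queue <61,90>
6. F dequeue() → 61, leaving queue <90>
7. G enqueue(36), leaving queue <90,36>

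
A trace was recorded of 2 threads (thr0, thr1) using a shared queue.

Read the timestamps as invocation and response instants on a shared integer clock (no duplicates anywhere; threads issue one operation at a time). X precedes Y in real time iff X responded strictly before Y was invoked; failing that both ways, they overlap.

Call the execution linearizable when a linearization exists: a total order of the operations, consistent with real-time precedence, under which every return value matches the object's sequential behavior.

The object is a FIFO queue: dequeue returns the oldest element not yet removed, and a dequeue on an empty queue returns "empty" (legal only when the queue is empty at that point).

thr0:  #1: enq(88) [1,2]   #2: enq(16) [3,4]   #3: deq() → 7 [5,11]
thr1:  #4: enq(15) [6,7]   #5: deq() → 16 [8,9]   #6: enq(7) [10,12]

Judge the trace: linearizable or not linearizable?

not linearizable

the violation lands at event 11, #3's response at time 11: events 1..10 linearize, events 1..11 do not
real-time-consistent orders of the 5 completed operations: 3 — all fail the queue replay
no escape via the 1 pending operation (#6): every completion choice fails
e.g. #1, #2, #3, #4, #5 (pending dropped): illegal at step 3, since #3 deq() → 7 cannot apply there
e.g. #1, #2, #4, #3, #5 (pending dropped): illegal at step 4, since #3 deq() → 7 cannot apply there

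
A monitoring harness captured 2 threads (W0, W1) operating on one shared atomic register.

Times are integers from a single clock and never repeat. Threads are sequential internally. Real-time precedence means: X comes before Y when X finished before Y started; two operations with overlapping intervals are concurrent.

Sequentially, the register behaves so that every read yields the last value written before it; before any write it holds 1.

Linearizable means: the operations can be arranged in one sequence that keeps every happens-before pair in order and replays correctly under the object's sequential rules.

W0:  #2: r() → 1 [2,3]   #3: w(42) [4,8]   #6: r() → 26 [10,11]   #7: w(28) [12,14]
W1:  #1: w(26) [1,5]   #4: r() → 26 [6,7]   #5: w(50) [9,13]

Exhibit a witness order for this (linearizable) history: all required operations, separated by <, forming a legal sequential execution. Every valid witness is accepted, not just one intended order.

#2 < #3 < #1 < #4 < #6 < #5 < #7

step 1: #2 r() → 1 — value 1
step 2: #3 w(42) — value 42
step 3: #1 w(26) — value 26
step 4: #4 r() → 26 — value 26
step 5: #6 r() → 26 — value 26
step 6: #5 w(50) — value 50
step 7: #7 w(28) — value 28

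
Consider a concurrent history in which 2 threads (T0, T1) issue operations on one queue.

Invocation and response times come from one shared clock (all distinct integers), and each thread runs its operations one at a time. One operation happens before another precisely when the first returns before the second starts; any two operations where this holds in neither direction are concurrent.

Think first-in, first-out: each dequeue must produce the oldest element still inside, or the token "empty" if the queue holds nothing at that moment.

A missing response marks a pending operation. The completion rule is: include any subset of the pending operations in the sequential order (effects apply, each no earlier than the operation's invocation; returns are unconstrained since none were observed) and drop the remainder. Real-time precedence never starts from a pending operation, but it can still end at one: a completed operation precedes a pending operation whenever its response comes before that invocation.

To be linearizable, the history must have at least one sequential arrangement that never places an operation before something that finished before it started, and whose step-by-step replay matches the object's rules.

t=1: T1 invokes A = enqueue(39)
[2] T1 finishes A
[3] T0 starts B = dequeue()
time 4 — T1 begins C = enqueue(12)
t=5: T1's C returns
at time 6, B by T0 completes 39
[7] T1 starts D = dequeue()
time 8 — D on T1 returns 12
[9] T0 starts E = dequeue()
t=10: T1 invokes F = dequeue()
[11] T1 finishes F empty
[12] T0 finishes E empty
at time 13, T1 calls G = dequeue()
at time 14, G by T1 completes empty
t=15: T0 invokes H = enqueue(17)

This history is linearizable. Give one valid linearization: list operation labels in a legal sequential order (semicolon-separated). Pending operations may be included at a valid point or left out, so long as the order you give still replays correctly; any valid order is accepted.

A; B; C; D; E; F; G

after step 1 (A enqueue(39)): queue <39>
after step 2 (B dequeue() → 39): queue <>
after step 3 (C enqueue(12)): queue <12>
after step 4 (D dequeue() → 12): queue <>
after step 5 (E dequeue() → empty): queue <>
after step 6 (F dequeue() → empty): queue <>
after step 7 (G dequeue() → empty): queue <>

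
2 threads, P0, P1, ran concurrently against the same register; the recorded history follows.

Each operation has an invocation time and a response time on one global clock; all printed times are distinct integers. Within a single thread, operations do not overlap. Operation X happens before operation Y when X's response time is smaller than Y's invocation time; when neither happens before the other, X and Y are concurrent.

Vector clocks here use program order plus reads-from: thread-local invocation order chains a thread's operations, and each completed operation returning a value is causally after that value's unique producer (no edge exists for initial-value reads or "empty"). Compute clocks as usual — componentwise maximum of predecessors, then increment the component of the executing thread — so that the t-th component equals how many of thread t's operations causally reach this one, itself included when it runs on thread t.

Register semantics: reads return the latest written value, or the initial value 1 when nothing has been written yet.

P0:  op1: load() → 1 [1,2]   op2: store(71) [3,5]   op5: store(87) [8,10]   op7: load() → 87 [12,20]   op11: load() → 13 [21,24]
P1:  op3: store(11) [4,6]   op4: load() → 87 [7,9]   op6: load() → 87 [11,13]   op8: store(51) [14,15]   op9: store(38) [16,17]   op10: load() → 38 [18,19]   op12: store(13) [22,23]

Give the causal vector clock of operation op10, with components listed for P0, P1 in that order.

VC(op3, invoked at 4): no causal predecessors; +1 on P1 → (0, 1)
VC(op1, invoked at 1): no causal predecessors; +1 on P0 → (1, 0)
op2 (invocation 3): componentwise max over VC(op1)=(1, 0), +1 at P0, giving (2, 0)
op5 (invocation 8): componentwise max over VC(op2)=(2, 0), +1 at P0, giving (3, 0)
op7 (invocation 12): componentwise max over VC(op5)=(3, 0), +1 at P0, giving (4, 0)
op4 (invocation 7): componentwise max over VC(op3)=(0, 1), VC(op5)=(3, 0), +1 at P1, giving (3, 2)
op6 (invocation 11): componentwise max over VC(op4)=(3, 2), VC(op5)=(3, 0), +1 at P1, giving (3, 3)
op8 (invocation 14): componentwise max over VC(op6)=(3, 3), +1 at P1, giving (3, 4)
op9 (invocation 16): componentwise max over VC(op8)=(3, 4), +1 at P1, giving (3, 5)
op10 (invocation 18): componentwise max over VC(op9)=(3, 5), +1 at P1, giving (3, 6)
op12 (invocation 22): componentwise max over VC(op10)=(3, 6), +1 at P1, giving (3, 7)
op11 (invocation 21): componentwise max over VC(op7)=(4, 0), VC(op12)=(3, 7), +1 at P0, giving (5, 7)
target: VC(op10) = (3, 6)

(3, 6)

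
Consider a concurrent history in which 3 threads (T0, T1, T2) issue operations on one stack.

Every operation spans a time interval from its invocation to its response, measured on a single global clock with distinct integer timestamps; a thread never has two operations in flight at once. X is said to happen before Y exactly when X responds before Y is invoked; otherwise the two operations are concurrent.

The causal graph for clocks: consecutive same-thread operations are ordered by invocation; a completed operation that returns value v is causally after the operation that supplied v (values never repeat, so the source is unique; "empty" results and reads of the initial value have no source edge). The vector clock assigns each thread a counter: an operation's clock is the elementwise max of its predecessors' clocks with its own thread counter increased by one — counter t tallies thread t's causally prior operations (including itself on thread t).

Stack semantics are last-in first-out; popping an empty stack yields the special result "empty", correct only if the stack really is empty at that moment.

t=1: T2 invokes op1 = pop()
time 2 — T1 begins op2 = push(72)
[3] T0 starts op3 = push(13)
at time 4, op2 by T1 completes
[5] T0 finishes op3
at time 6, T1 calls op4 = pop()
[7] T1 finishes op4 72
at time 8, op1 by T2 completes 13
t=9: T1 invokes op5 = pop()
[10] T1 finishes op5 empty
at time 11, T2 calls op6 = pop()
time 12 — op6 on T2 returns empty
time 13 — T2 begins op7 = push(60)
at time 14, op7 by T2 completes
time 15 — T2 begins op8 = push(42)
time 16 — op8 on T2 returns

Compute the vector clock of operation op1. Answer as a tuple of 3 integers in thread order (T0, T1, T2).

(1, 0, 1)

VC(op2, invoked at 2): no causal predecessors; +1 on T1 → (0, 1, 0)
VC(op3, invoked at 3): no causal predecessors; +1 on T0 → (1, 0, 0)
op4 (invocation 6): componentwise max over VC(op2)=(0, 1, 0), +1 at T1, giving (0, 2, 0)
op1 (invocation 1): componentwise max over VC(op3)=(1, 0, 0), +1 at T2, giving (1, 0, 1)
op5 (invocation 9): componentwise max over VC(op4)=(0, 2, 0), +1 at T1, giving (0, 3, 0)
op6 (invocation 11): componentwise max over VC(op1)=(1, 0, 1), +1 at T2, giving (1, 0, 2)
op7 (invocation 13): componentwise max over VC(op6)=(1, 0, 2), +1 at T2, giving (1, 0, 3)
op8 (invocation 15): componentwise max over VC(op7)=(1, 0, 3), +1 at T2, giving (1, 0, 4)
target: VC(op1) = (1, 0, 1)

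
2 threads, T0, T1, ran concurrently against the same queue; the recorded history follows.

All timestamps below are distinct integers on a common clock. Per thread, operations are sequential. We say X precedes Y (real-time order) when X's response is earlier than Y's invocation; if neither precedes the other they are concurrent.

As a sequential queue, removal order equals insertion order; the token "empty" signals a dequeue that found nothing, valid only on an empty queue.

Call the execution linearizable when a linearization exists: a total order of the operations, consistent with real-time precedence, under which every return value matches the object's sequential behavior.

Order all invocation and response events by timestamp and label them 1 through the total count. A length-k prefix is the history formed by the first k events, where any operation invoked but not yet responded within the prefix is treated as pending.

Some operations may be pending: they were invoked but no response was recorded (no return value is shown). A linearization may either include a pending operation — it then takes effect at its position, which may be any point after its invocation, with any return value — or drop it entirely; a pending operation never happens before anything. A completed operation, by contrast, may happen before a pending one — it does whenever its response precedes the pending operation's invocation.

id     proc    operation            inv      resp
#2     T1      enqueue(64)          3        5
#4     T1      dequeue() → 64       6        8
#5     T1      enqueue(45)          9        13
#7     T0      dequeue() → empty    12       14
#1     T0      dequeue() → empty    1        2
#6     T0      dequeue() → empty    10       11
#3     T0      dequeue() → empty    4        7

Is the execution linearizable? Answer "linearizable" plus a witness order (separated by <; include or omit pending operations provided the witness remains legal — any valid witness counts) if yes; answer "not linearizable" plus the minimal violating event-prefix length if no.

step 1: #1 dequeue() → empty — queue <>
step 2: #2 enqueue(64) — queue <64>
step 3: #4 dequeue() → 64 — queue <>
step 4: #3 dequeue() → empty — queue <>
step 5: #6 dequeue() → empty — queue <>
step 6: #7 dequeue() → empty — queue <>
step 7: #5 enqueue(45) — queue <45>

linearizable — witness: #1 < #2 < #4 < #3 < #6 < #7 < #5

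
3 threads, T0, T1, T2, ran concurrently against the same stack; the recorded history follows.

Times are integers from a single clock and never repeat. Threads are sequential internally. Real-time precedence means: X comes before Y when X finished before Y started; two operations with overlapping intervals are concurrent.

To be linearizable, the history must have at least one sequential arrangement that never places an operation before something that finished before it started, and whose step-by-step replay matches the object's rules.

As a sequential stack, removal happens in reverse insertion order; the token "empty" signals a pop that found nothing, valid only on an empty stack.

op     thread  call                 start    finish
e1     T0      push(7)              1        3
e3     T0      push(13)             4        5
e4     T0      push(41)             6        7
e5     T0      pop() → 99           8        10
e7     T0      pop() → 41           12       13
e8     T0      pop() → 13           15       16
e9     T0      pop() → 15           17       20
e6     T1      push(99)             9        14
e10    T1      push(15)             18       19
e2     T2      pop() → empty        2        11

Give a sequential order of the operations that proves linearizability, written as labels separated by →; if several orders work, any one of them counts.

after step 1 (e2 pop() → empty): stack <>
after step 2 (e1 push(7)): stack <7>
after step 3 (e3 push(13)): stack <7,13>
after step 4 (e4 push(41)): stack <7,13,41>
after step 5 (e6 push(99)): stack <7,13,41,99>
after step 6 (e5 pop() → 99): stack <7,13,41>
after step 7 (e7 pop() → 41): stack <7,13>
after step 8 (e8 pop() → 13): stack <7>
after step 9 (e10 push(15)): stack <7,15>
after step 10 (e9 pop() → 15): stack <7>

e2 → e1 → e3 → e4 → e6 → e5 → e7 → e8 → e10 → e9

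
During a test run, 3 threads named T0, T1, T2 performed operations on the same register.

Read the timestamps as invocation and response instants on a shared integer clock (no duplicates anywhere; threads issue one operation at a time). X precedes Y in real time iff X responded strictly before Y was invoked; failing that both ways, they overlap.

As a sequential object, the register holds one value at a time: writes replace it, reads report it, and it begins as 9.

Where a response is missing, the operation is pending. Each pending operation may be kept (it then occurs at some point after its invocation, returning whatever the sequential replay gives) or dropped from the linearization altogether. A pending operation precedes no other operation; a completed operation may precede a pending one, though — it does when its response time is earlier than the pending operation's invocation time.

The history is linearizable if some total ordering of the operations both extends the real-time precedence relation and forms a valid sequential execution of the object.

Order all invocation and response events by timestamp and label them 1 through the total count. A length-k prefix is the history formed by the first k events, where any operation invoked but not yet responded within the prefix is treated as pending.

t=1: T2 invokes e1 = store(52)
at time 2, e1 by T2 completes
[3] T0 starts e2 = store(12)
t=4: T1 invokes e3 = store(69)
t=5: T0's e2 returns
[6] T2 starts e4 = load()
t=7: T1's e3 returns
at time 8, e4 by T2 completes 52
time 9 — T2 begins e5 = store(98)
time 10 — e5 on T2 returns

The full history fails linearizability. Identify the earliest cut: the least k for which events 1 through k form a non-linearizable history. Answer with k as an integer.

one valid order for events 1..7 is e1, e2, e3:
after step 1 (e1 store(52)): value 52
after step 2 (e2 store(12)): value 12
after step 3 (e3 store(69)): value 69
at event 8 (e4's time-8 response) nothing linearizes any more
for example e1, e2, e3, e4 fails at step 4: e4 load() → 52 is not legal there
for example e1, e2, e4, e3 fails at step 3: e4 load() → 52 is not legal there

8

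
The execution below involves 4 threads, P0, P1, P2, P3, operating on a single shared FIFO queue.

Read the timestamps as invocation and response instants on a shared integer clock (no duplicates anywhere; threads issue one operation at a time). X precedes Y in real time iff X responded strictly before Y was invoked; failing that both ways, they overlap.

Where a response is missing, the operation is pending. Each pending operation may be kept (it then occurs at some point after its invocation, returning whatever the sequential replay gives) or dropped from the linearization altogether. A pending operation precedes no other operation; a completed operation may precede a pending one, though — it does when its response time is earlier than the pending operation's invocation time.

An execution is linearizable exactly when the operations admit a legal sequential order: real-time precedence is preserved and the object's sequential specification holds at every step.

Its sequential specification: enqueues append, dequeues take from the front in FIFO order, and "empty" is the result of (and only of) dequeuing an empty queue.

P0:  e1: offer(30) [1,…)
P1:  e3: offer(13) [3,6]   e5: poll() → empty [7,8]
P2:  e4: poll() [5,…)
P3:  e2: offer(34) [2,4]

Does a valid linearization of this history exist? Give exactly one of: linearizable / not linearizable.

cut after 7 events: linearizable; cut after 8 events (e5 responds, time 8): not linearizable
no legal order exists: 2 real-time-consistent candidates over 3 completed FIFO queue operations, all rejected
completion choices over the 2 pending operations (e1, e4) were checked; none helps
take e2, e3, e5 (pending dropped): step 3 already fails, because e5 poll() → empty cannot occur there
take e3, e2, e5 (pending dropped): step 3 already fails, because e5 poll() → empty cannot occur there

not linearizable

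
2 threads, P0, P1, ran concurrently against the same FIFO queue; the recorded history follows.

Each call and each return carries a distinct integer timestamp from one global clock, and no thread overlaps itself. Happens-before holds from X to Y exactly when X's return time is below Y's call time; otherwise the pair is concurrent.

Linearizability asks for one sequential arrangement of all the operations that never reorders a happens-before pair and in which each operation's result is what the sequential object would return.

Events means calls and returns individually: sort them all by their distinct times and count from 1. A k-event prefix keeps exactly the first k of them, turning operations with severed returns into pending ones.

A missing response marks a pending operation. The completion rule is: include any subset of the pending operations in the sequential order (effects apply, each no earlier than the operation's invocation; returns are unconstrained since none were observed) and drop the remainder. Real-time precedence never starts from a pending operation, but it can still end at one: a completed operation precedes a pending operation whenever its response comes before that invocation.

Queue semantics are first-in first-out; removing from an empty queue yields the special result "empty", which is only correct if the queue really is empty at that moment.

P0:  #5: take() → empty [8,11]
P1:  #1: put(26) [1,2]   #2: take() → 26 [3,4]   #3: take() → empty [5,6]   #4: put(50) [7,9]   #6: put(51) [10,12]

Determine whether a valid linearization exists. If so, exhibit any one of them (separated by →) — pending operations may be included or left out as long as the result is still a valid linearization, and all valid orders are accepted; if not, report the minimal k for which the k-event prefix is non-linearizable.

after step 1 (#1 put(26)): queue <26>
after step 2 (#2 take() → 26): queue <>
after step 3 (#3 take() → empty): queue <>
after step 4 (#5 take() → empty): queue <>
after step 5 (#4 put(50)): queue <50>
after step 6 (#6 put(51)): queue <50,51>

linearizable — witness: #1 → #2 → #3 → #5 → #4 → #6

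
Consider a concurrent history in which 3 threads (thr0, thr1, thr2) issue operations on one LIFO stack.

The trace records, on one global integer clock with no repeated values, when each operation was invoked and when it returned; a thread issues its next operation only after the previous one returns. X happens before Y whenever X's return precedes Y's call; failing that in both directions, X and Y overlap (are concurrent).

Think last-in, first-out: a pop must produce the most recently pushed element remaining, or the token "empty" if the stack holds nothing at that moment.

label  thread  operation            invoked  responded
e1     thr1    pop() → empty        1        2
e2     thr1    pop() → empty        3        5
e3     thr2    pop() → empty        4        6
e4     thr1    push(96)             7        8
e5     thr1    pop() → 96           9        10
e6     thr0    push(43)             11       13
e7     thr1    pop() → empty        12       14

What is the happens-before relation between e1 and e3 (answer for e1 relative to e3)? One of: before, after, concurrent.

before

e1 spans [1,2], e3 spans [4,6]
resp(e1)=2 < inv(e3)=4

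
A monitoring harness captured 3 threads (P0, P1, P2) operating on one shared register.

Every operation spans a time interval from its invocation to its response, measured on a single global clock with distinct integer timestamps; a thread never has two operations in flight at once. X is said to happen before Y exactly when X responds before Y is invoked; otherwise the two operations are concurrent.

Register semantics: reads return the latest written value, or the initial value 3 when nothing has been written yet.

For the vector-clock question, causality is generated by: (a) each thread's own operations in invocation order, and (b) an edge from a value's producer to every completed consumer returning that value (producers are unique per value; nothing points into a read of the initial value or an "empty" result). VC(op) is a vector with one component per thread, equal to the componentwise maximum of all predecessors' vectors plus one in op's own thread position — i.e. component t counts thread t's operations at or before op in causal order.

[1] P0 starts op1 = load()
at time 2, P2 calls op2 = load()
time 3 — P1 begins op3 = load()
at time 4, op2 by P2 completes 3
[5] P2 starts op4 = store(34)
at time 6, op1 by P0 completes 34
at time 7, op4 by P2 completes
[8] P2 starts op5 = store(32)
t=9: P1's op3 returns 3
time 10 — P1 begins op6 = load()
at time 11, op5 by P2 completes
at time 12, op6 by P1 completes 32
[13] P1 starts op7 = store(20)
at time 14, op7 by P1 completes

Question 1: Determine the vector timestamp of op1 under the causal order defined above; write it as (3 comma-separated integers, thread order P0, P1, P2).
(1, 0, 2)

VC(op2, invoked at 2): no causal predecessors; +1 on P2 → (0, 0, 1)
VC(op3, invoked at 3): no causal predecessors; +1 on P1 → (0, 1, 0)
merge at op4 (invoked 5): VC(op2)=(0, 0, 1), own-thread bump on P2 → (0, 0, 2)
merge at op5 (invoked 8): VC(op4)=(0, 0, 2), own-thread bump on P2 → (0, 0, 3)
merge at op1 (invoked 1): VC(op4)=(0, 0, 2), own-thread bump on P0 → (1, 0, 2)
merge at op6 (invoked 10): VC(op3)=(0, 1, 0), VC(op5)=(0, 0, 3), own-thread bump on P1 → (0, 2, 3)
merge at op7 (invoked 13): VC(op6)=(0, 2, 3), own-thread bump on P1 → (0, 3, 3)
target: VC(op1) = (1, 0, 2)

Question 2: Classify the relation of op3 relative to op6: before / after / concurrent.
before

op3 spans [3,9], op6 spans [10,12]
resp(op3)=9 < inv(op6)=10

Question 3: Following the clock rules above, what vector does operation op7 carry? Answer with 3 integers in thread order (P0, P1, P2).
(0, 3, 3)

no predecessors for op2 (invoked 2): P2 increments from zero → (0, 0, 1)
no predecessors for op3 (invoked 3): P1 increments from zero → (0, 1, 0)
VC(op4, invoked at 5): max of VC(op2)=(0, 0, 1), then +1 on thread P2 → (0, 0, 2)
VC(op5, invoked at 8): max of VC(op4)=(0, 0, 2), then +1 on thread P2 → (0, 0, 3)
VC(op1, invoked at 1): max of VC(op4)=(0, 0, 2), then +1 on thread P0 → (1, 0, 2)
VC(op6, invoked at 10): max of VC(op3)=(0, 1, 0), VC(op5)=(0, 0, 3), then +1 on thread P1 → (0, 2, 3)
VC(op7, invoked at 13): max of VC(op6)=(0, 2, 3), then +1 on thread P1 → (0, 3, 3)
target: VC(op7) = (0, 3, 3)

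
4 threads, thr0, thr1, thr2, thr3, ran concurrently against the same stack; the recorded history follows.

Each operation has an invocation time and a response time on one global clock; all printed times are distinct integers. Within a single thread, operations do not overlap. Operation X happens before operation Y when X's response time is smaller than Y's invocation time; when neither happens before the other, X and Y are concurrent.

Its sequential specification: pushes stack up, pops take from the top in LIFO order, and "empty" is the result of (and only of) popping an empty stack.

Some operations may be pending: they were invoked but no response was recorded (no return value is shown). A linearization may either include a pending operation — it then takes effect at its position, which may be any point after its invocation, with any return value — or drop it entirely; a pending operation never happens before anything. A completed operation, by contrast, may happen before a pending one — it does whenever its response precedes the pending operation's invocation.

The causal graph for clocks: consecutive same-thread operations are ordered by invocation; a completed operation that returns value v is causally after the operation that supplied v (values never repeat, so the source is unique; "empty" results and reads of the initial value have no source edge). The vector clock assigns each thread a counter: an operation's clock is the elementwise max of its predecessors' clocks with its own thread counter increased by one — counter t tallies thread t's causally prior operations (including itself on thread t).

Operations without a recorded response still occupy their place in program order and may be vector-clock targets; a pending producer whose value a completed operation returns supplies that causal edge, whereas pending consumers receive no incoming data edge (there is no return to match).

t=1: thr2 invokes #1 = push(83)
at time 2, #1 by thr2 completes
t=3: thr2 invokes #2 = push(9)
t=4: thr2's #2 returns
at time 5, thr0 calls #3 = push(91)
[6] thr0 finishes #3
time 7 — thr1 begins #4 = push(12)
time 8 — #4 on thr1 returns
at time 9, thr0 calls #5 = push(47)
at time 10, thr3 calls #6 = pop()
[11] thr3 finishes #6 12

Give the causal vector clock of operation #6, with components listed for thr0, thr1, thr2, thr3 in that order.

invoked at 1, #1 has no predecessors; its own thr2 bump gives (0, 0, 1, 0)
invoked at 7, #4 has no predecessors; its own thr1 bump gives (0, 1, 0, 0)
invoked at 5, #3 has no predecessors; its own thr0 bump gives (1, 0, 0, 0)
#2 (invocation 3): componentwise max over VC(#1)=(0, 0, 1, 0), +1 at thr2, giving (0, 0, 2, 0)
#6 (invocation 10): componentwise max over VC(#4)=(0, 1, 0, 0), +1 at thr3, giving (0, 1, 0, 1)
#5 (invocation 9): componentwise max over VC(#3)=(1, 0, 0, 0), +1 at thr0, giving (2, 0, 0, 0)
target: VC(#6) = (0, 1, 0, 1)

(0, 1, 0, 1)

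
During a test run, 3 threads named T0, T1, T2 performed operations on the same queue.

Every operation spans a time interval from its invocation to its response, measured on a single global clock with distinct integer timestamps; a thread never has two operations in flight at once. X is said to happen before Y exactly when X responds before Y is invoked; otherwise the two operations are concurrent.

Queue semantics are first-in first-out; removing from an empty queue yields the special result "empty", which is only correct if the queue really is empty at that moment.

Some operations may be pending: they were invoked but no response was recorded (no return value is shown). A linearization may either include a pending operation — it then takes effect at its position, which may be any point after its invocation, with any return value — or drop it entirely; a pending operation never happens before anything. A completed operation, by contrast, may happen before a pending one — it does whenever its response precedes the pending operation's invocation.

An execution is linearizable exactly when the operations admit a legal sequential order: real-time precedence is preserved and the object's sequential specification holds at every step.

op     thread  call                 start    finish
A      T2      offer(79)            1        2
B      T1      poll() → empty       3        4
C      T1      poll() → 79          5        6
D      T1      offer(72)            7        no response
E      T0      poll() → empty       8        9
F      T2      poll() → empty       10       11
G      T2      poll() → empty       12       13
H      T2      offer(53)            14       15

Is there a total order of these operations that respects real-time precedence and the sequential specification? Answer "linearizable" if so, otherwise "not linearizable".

not linearizable

the violation lands at event 4, B's response at time 4: events 1..3 linearize, events 1..4 do not
the completed operations (2 total) allow one real-time order; the queue replay rejects it
e.g. A, B: illegal at step 2, since B poll() → empty cannot apply there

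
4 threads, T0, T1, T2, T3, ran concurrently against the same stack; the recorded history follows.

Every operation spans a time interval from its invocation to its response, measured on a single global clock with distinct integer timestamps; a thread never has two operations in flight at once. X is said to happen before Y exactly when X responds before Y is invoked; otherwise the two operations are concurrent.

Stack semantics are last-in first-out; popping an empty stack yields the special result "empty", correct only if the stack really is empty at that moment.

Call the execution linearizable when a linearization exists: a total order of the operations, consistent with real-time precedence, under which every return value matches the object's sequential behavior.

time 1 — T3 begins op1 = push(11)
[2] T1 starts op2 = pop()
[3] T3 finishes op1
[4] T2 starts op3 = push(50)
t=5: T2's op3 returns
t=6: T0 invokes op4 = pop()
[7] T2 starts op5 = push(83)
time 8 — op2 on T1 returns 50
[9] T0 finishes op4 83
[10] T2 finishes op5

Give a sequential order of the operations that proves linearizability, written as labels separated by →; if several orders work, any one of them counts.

op1 → op3 → op2 → op5 → op4

step 1: op1 push(11) — stack <11>
step 2: op3 push(50) — stack <11,50>
step 3: op2 pop() → 50 — stack <11>
step 4: op5 push(83) — stack <11,83>
step 5: op4 pop() → 83 — stack <11>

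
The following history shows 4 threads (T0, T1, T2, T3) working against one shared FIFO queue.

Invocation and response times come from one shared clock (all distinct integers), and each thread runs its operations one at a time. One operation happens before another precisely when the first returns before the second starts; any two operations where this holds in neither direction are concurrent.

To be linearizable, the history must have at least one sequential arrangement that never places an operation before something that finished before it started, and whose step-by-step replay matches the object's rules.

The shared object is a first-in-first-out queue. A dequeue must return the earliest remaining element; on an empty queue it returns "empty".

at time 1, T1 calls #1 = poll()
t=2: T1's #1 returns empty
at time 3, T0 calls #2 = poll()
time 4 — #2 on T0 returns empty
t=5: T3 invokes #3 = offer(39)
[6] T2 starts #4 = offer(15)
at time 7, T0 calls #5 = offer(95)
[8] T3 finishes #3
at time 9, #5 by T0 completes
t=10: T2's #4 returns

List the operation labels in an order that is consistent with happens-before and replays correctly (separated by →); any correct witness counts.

1. #1 poll() → empty, leaving queue <>
2. #2 poll() → empty, leaving queue <>
3. #3 offer(39), leaving queue <39>
4. #4 offer(15), leaving queue <39,15>
5. #5 offer(95), leaving queue <39,15,95>

#1 → #2 → #3 → #4 → #5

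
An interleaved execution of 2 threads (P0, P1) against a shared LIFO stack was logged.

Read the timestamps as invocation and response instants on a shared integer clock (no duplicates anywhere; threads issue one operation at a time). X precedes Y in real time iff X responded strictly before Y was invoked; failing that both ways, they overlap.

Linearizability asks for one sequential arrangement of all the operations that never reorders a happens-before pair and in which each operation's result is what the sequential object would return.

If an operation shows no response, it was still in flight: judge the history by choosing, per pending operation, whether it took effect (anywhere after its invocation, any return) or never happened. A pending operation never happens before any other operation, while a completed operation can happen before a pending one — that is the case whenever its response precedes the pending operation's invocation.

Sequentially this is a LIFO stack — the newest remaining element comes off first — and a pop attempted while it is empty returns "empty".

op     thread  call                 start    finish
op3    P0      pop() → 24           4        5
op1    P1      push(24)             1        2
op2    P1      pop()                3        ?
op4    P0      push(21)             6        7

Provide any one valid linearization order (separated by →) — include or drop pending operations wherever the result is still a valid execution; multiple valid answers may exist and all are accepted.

op1 → op3 → op2 → op4

step 1: op1 push(24) — stack <24>
step 2: op3 pop() → 24 — stack <>
step 3: op2 pop() (pending, included) — stack <>
step 4: op4 push(21) — stack <21>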